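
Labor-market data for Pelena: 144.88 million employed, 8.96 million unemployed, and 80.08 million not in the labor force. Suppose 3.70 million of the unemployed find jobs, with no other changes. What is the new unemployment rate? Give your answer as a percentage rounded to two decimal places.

Initially, labor force = 144.88 + 8.96 = 153.84 million, so u = 8.96/153.84 = 5.82%.
After the change, unemployed falls and employed rises by 3.70; labor force unchanged → E = 148.58, U = 5.26, labor force = 153.84 million.
New unemployment rate = 5.26 / 153.84 = 3.42%.

New unemployment rate ≈ 3.42%.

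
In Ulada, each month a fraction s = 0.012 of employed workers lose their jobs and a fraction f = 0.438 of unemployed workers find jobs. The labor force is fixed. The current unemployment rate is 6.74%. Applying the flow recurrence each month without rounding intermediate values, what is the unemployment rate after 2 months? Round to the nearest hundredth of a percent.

Unemployment rate after two months ≈ 3.90%.

With a fixed labor force, u_{t+1} = u_t + s·(1−u_t) − f·u_t = u_t·(1−s−f) + s.
Here 1−s−f = 0.550 and s = 0.012.
u_1 = 0.067400 × 0.550 + 0.012 = 0.049070.
u_2 = 0.049070 × 0.550 + 0.012 = 0.038989.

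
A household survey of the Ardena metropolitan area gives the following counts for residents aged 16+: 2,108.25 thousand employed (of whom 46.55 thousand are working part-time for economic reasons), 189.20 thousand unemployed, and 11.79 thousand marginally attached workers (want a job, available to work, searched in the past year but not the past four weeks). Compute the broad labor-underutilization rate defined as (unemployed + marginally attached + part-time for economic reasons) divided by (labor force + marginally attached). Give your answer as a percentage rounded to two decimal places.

Labor force = 2,108.25 + 189.20 = 2,297.45 thousand.
Numerator = 189.20 + 11.79 + 46.55 = 247.54 thousand.
Denominator = 2,297.45 + 11.79 = 2,309.24 thousand.
Broad rate = 247.54 / 2,309.24 = 10.72%.

Broad underutilization rate ≈ 10.72%.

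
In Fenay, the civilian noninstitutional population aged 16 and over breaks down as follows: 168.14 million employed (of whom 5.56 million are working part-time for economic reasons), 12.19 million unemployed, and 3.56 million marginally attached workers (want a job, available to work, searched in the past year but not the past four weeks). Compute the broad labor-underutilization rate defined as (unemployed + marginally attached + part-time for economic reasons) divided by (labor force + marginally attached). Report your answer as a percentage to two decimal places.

Labor force = 168.14 + 12.19 = 180.33 million.
Numerator = 12.19 + 3.56 + 5.56 = 21.31 million.
Denominator = 180.33 + 3.56 = 183.89 million.
Broad rate = 21.31 / 183.89 = 11.59%.

Broad underutilization rate ≈ 11.59%.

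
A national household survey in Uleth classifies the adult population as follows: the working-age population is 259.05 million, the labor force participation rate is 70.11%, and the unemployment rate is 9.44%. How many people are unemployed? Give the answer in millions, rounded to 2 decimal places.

Labor force = 0.7011 × 259.05 = 181.62 million.
Unemployed = 0.0944 × 181.62 ≈ 17.14 million.

About 17.14 million are unemployed.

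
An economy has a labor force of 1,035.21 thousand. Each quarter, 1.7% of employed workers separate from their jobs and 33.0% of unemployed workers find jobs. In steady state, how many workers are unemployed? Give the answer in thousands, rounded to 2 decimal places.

About 50.72 thousand are unemployed in steady state.

Steady-state unemployment rate u* = s/(s+f) = 1.7/(1.7+33.0) = 0.048991.
Unemployed = u* × labor force = 0.048991 × 1,035.21 ≈ 50.72 thousand.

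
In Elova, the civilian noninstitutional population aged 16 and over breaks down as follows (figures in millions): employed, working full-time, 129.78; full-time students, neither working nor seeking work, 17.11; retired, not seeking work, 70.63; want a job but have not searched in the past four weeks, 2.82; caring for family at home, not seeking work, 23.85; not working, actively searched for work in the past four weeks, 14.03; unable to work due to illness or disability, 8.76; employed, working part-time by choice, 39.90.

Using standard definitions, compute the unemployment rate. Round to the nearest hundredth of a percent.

Unemployment rate ≈ 7.64%.

Employed = 129.78 + 39.90 = 169.68 million.
Unemployed = 14.03 million.
Labor force = 169.68 + 14.03 = 183.71 million.
Unemployment rate = 14.03 / 183.71 = 7.64%.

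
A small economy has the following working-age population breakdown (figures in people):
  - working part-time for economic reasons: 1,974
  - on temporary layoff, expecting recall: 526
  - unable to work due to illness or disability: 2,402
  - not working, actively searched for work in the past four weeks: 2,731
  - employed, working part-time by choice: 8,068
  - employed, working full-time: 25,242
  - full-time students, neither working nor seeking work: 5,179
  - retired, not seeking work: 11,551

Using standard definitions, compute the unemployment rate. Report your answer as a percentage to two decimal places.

Unemployment rate ≈ 8.45%.

Employed = 1,974 + 8,068 + 25,242 = 35,284 (anyone who worked, including part-time for economic reasons, counts as employed).
Unemployed = 526 + 2,731 = 3,257 (jobless and actively searching, or on temporary layoff).
Labor force = 35,284 + 3,257 = 38,541.
Unemployment rate = 3,257 / 38,541 = 8.45%.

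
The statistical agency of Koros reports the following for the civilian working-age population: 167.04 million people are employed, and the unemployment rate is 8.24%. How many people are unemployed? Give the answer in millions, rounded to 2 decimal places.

About 15.00 million are unemployed.

Let U be the number unemployed. The labor force is E + U, and U/(E+U) = 0.0824.
So U = 0.0824 × 167.04 / (1 − 0.0824) = 13.7641 / 0.9176 ≈ 15.00 million.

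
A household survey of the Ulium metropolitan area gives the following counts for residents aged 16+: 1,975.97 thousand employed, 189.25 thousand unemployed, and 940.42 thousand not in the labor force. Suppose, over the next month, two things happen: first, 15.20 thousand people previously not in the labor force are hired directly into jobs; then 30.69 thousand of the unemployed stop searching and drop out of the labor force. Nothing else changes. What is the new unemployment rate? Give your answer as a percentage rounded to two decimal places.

Initially, labor force = 1,975.97 + 189.25 = 2,165.22 thousand, so u = 189.25/2,165.22 = 8.74%.
After the first change, employed and labor force both rise by 15.20; unemployed unchanged → E = 1,991.17, U = 189.25, labor force = 2,180.42 thousand.
After the second change, unemployed and labor force both fall by 30.69 → E = 1,991.17, U = 158.56, labor force = 2,149.73 thousand.
New unemployment rate = 158.56 / 2,149.73 = 7.38%.

New unemployment rate ≈ 7.38%.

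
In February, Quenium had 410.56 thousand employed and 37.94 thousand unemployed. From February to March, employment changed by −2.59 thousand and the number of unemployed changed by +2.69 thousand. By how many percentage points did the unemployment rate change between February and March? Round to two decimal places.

The unemployment rate changed by +0.60 percentage points.

February: labor force = 410.56 + 37.94 = 448.50; u = 37.94/448.50 = 8.46%.
March: labor force = 407.97 + 40.63 = 448.60; u = 40.63/448.60 = 9.06%.
Change = 9.06% − 8.46% = +0.60 pp.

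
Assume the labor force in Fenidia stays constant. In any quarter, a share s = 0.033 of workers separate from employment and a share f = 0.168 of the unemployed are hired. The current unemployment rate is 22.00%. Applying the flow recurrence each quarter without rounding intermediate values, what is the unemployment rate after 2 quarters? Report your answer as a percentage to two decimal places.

Unemployment rate after two quarters ≈ 19.98%.

With a fixed labor force, u_{t+1} = u_t + s·(1−u_t) − f·u_t = u_t·(1−s−f) + s.
Here 1−s−f = 0.799 and s = 0.033.
u_1 = 0.220000 × 0.799 + 0.033 = 0.208780.
u_2 = 0.208780 × 0.799 + 0.033 = 0.199815.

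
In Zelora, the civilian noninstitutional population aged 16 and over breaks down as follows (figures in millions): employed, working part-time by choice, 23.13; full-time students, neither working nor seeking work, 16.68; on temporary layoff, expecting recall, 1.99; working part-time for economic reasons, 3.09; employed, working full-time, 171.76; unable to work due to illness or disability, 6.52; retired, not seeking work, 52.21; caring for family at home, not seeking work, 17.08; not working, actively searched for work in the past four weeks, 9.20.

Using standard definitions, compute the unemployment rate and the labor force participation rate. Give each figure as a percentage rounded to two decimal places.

Employed = 23.13 + 3.09 + 171.76 = 197.98 million (anyone who worked, including part-time for economic reasons, counts as employed).
Unemployed = 1.99 + 9.20 = 11.19 million (jobless and actively searching, or on temporary layoff).
Labor force = 197.98 + 11.19 = 209.17 million.
Not in labor force = 16.68 + 6.52 + 52.21 + 17.08 = 92.49 million (those not working and not actively searching are outside the labor force).
Civilian working-age population = 209.17 + 92.49 = 301.66 million.
Unemployment rate = 11.19 / 209.17 = 5.35%.
Labor force participation rate = 209.17 / 301.66 = 69.34%.

Unemployment rate ≈ 5.35%; labor force participation rate ≈ 69.34%.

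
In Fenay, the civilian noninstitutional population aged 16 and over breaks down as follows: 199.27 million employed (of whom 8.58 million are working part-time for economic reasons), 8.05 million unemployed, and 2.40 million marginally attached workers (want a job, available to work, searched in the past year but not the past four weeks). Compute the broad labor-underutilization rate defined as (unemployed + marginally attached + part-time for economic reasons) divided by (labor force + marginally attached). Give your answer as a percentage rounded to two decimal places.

Labor force = 199.27 + 8.05 = 207.32 million.
Numerator = 8.05 + 2.40 + 8.58 = 19.03 million.
Denominator = 207.32 + 2.40 = 209.72 million.
Broad rate = 19.03 / 209.72 = 9.07%.

Broad underutilization rate ≈ 9.07%.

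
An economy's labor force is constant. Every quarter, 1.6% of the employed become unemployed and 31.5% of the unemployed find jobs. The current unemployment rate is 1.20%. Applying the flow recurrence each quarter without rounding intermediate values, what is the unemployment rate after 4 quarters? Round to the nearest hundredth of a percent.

With a fixed labor force, u_{t+1} = u_t + s·(1−u_t) − f·u_t = u_t·(1−s−f) + s.
Here 1−s−f = 0.669 and s = 0.016.
u_1 = 0.012000 × 0.669 + 0.016 = 0.024028.
u_2 = 0.024028 × 0.669 + 0.016 = 0.032075.
u_3 = 0.032075 × 0.669 + 0.016 = 0.037458.
u_4 = 0.037458 × 0.669 + 0.016 = 0.041059.

Unemployment rate after four quarters ≈ 4.11%.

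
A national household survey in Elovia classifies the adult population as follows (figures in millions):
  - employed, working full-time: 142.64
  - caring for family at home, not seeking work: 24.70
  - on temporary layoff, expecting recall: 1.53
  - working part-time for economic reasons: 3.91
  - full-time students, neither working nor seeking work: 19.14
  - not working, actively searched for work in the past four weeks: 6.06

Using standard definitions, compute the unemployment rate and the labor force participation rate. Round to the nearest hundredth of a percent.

Unemployment rate ≈ 4.92%; labor force participation rate ≈ 77.86%.

Employed = 142.64 + 3.91 = 146.55 million (anyone who worked, including part-time for economic reasons, counts as employed).
Unemployed = 1.53 + 6.06 = 7.59 million (jobless and actively searching, or on temporary layoff).
Labor force = 146.55 + 7.59 = 154.14 million.
Not in labor force = 24.70 + 19.14 = 43.84 million (those not working and not actively searching are outside the labor force).
Civilian working-age population = 154.14 + 43.84 = 197.98 million.
Unemployment rate = 7.59 / 154.14 = 4.92%.
Labor force participation rate = 154.14 / 197.98 = 77.86%.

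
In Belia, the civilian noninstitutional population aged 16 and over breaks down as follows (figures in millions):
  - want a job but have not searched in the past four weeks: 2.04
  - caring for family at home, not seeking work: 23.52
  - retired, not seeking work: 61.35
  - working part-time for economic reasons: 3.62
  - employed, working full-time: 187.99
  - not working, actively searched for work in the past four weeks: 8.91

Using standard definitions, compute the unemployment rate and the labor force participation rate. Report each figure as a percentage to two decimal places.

Unemployment rate ≈ 4.44%; labor force participation rate ≈ 69.76%.

Employed = 3.62 + 187.99 = 191.61 million (anyone who worked, including part-time for economic reasons, counts as employed).
Unemployed = 8.91 million.
Labor force = 191.61 + 8.91 = 200.52 million.
Not in labor force = 2.04 + 23.52 + 61.35 = 86.91 million (those not working and not actively searching are outside the labor force — including those who want a job but have given up searching).
Civilian working-age population = 200.52 + 86.91 = 287.43 million.
Unemployment rate = 8.91 / 200.52 = 4.44%.
Labor force participation rate = 200.52 / 287.43 = 69.76%.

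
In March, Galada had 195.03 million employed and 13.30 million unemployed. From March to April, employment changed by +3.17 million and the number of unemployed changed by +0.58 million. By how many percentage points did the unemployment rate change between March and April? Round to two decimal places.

The unemployment rate changed by +0.16 percentage points.

March: labor force = 195.03 + 13.30 = 208.33; u = 13.30/208.33 = 6.38%.
April: labor force = 198.20 + 13.88 = 212.08; u = 13.88/212.08 = 6.54%.
Change = 6.54% − 6.38% = +0.16 pp.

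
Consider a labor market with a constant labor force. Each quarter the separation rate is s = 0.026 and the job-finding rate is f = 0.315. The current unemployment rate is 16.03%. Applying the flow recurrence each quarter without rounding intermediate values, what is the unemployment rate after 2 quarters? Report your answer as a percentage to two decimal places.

With a fixed labor force, u_{t+1} = u_t + s·(1−u_t) − f·u_t = u_t·(1−s−f) + s.
Here 1−s−f = 0.659 and s = 0.026.
u_1 = 0.160300 × 0.659 + 0.026 = 0.131638.
u_2 = 0.131638 × 0.659 + 0.026 = 0.112749.

Unemployment rate after two quarters ≈ 11.27%.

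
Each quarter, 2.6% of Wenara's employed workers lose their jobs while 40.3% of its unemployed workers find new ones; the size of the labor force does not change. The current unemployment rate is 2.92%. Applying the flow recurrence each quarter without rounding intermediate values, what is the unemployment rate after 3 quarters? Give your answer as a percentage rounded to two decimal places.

With a fixed labor force, u_{t+1} = u_t + s·(1−u_t) − f·u_t = u_t·(1−s−f) + s.
Here 1−s−f = 0.571 and s = 0.026.
u_1 = 0.029200 × 0.571 + 0.026 = 0.042673.
u_2 = 0.042673 × 0.571 + 0.026 = 0.050366.
u_3 = 0.050366 × 0.571 + 0.026 = 0.054759.

Unemployment rate after three quarters ≈ 5.48%.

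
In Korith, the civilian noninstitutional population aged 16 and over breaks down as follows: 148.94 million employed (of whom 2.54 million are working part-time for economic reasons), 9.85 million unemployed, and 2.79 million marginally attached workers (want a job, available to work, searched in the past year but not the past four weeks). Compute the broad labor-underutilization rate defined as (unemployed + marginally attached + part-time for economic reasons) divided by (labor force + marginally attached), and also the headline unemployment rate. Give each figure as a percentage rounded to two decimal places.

Labor force = 148.94 + 9.85 = 158.79 million.
Numerator = 9.85 + 2.79 + 2.54 = 15.18 million.
Denominator = 158.79 + 2.79 = 161.58 million.
Broad rate = 15.18 / 161.58 = 9.39%.
Headline unemployment rate = 9.85 / 158.79 = 6.20%.

Broad underutilization rate ≈ 9.39%; headline unemployment rate ≈ 6.20%.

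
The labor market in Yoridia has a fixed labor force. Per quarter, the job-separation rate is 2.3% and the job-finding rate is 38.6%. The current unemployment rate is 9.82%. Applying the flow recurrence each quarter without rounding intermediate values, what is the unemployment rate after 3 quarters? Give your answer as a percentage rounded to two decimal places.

Unemployment rate after three quarters ≈ 6.49%.

With a fixed labor force, u_{t+1} = u_t + s·(1−u_t) − f·u_t = u_t·(1−s−f) + s.
Here 1−s−f = 0.591 and s = 0.023.
u_1 = 0.098200 × 0.591 + 0.023 = 0.081036.
u_2 = 0.081036 × 0.591 + 0.023 = 0.070892.
u_3 = 0.070892 × 0.591 + 0.023 = 0.064897.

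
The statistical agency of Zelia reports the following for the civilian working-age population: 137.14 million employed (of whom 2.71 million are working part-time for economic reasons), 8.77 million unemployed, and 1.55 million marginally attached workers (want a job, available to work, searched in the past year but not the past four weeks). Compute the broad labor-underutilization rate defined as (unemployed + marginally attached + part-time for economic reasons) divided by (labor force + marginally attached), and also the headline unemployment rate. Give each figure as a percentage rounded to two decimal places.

Broad underutilization rate ≈ 8.84%; headline unemployment rate ≈ 6.01%.

Labor force = 137.14 + 8.77 = 145.91 million.
Numerator = 8.77 + 1.55 + 2.71 = 13.03 million.
Denominator = 145.91 + 1.55 = 147.46 million.
Broad rate = 13.03 / 147.46 = 8.84%.
Headline unemployment rate = 8.77 / 145.91 = 6.01%.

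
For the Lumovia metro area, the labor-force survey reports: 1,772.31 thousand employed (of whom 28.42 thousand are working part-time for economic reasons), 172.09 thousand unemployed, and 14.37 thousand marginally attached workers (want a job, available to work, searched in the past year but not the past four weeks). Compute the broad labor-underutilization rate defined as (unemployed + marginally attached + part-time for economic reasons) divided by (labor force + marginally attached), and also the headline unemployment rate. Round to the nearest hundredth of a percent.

Labor force = 1,772.31 + 172.09 = 1,944.40 thousand.
Numerator = 172.09 + 14.37 + 28.42 = 214.88 thousand.
Denominator = 1,944.40 + 14.37 = 1,958.77 thousand.
Broad rate = 214.88 / 1,958.77 = 10.97%.
Headline unemployment rate = 172.09 / 1,944.40 = 8.85%.

Broad underutilization rate ≈ 10.97%; headline unemployment rate ≈ 8.85%.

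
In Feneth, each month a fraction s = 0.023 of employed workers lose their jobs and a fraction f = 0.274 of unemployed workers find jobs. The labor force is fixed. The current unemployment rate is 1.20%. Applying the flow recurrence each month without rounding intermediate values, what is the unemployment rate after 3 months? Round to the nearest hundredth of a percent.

Unemployment rate after three months ≈ 5.47%.

With a fixed labor force, u_{t+1} = u_t + s·(1−u_t) − f·u_t = u_t·(1−s−f) + s.
Here 1−s−f = 0.703 and s = 0.023.
u_1 = 0.012000 × 0.703 + 0.023 = 0.031436.
u_2 = 0.031436 × 0.703 + 0.023 = 0.045100.
u_3 = 0.045100 × 0.703 + 0.023 = 0.054705.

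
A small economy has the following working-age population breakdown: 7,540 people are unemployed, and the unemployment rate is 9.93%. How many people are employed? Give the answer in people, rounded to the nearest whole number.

About 68,392 are employed.

Labor force = U / u = 7,540 / 0.0993 ≈ 75,932.
Employed = labor force − unemployed = 75,932 − 7,540 = 68,392.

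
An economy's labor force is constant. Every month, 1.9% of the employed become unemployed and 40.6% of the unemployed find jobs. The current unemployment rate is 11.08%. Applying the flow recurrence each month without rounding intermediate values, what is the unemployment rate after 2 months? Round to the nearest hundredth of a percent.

Unemployment rate after two months ≈ 6.66%.

With a fixed labor force, u_{t+1} = u_t + s·(1−u_t) − f·u_t = u_t·(1−s−f) + s.
Here 1−s−f = 0.575 and s = 0.019.
u_1 = 0.110800 × 0.575 + 0.019 = 0.082710.
u_2 = 0.082710 × 0.575 + 0.019 = 0.066558.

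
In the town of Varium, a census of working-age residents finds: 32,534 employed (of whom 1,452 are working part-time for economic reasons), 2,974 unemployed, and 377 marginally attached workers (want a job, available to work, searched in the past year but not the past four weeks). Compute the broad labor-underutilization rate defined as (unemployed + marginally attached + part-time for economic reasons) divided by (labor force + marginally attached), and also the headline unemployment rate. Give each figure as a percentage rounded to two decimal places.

Broad underutilization rate ≈ 13.38%; headline unemployment rate ≈ 8.38%.

Labor force = 32,534 + 2,974 = 35,508.
Numerator = 2,974 + 377 + 1,452 = 4,803.
Denominator = 35,508 + 377 = 35,885.
Broad rate = 4,803 / 35,885 = 13.38%.
Headline unemployment rate = 2,974 / 35,508 = 8.38%.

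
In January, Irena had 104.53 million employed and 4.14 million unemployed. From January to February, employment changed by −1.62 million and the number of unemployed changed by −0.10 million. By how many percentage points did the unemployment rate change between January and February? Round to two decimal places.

The unemployment rate changed by −0.03 percentage points.

January: labor force = 104.53 + 4.14 = 108.67; u = 4.14/108.67 = 3.81%.
February: labor force = 102.91 + 4.04 = 106.95; u = 4.04/106.95 = 3.78%.
Change = 3.78% − 3.81% = −0.03 pp.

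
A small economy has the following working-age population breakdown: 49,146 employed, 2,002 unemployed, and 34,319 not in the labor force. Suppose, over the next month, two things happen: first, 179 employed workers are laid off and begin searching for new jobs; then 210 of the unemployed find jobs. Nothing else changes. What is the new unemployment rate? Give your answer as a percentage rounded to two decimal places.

Initially, labor force = 49,146 + 2,002 = 51,148, so u = 2,002/51,148 = 3.91%.
After the first change, employed falls and unemployed rises by 179; labor force unchanged → E = 48,967, U = 2,181, labor force = 51,148.
After the second change, unemployed falls and employed rises by 210; labor force unchanged → E = 49,177, U = 1,971, labor force = 51,148.
New unemployment rate = 1,971 / 51,148 = 3.85%.

New unemployment rate ≈ 3.85%.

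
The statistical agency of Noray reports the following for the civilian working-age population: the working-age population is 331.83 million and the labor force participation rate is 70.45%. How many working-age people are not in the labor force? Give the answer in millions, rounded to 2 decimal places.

Share not in the labor force = 1 − 0.7045 = 0.2955.
Not in labor force = 0.2955 × 331.83 ≈ 98.06 million.

About 98.06 million are not in the labor force.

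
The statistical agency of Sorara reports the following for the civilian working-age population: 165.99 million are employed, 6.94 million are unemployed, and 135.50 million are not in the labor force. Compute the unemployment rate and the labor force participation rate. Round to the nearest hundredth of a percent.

Unemployment rate ≈ 4.01%; labor force participation rate ≈ 56.07%.

Labor force = employed + unemployed = 165.99 + 6.94 = 172.93 million.
Working-age population = 172.93 + 135.50 = 308.43 million.
Unemployment rate = 6.94 / 172.93 = 4.01%.
Labor force participation rate = 172.93 / 308.43 = 56.07%.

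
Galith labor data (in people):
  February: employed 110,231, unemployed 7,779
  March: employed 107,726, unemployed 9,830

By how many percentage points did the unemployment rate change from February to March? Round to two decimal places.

The unemployment rate changed by +1.77 percentage points.

February: labor force = 110,231 + 7,779 = 118,010; u = 7,779/118,010 = 6.59%.
March: labor force = 107,726 + 9,830 = 117,556; u = 9,830/117,556 = 8.36%.
Change = 8.36% − 6.59% = +1.77 pp.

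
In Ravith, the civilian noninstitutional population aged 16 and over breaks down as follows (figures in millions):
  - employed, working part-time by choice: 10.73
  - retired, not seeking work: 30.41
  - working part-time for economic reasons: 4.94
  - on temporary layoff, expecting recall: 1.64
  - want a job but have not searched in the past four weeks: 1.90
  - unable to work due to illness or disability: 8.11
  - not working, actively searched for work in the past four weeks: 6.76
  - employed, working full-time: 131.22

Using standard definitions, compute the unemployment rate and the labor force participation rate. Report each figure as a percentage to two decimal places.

Unemployment rate ≈ 5.41%; labor force participation rate ≈ 79.35%.

Employed = 10.73 + 4.94 + 131.22 = 146.89 million (anyone who worked, including part-time for economic reasons, counts as employed).
Unemployed = 1.64 + 6.76 = 8.40 million (jobless and actively searching, or on temporary layoff).
Labor force = 146.89 + 8.40 = 155.29 million.
Not in labor force = 30.41 + 1.90 + 8.11 = 40.42 million (those not working and not actively searching are outside the labor force — including those who want a job but have given up searching).
Civilian working-age population = 155.29 + 40.42 = 195.71 million.
Unemployment rate = 8.40 / 155.29 = 5.41%.
Labor force participation rate = 155.29 / 195.71 = 79.35%.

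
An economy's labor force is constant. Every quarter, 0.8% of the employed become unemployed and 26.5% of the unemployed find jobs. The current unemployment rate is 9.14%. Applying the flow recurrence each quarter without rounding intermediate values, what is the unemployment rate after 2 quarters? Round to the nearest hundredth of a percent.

With a fixed labor force, u_{t+1} = u_t + s·(1−u_t) − f·u_t = u_t·(1−s−f) + s.
Here 1−s−f = 0.727 and s = 0.008.
u_1 = 0.091400 × 0.727 + 0.008 = 0.074448.
u_2 = 0.074448 × 0.727 + 0.008 = 0.062124.

Unemployment rate after two quarters ≈ 6.21%.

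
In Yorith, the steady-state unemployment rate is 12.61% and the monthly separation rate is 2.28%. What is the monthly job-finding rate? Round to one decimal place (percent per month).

Job-finding rate ≈ 15.8% per month.

From u* = s/(s+f): f = s·(1−u)/u.
f = 2.28 × (1 − 0.1261) / 0.1261 = 1.9925 / 0.1261 ≈ 15.8% per month.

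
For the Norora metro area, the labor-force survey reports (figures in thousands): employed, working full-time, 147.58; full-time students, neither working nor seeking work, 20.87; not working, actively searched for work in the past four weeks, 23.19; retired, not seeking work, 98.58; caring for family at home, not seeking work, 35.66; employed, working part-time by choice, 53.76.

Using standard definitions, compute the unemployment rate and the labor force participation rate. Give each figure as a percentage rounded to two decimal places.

Employed = 147.58 + 53.76 = 201.34 thousand.
Unemployed = 23.19 thousand.
Labor force = 201.34 + 23.19 = 224.53 thousand.
Not in labor force = 20.87 + 98.58 + 35.66 = 155.11 thousand (those not working and not actively searching are outside the labor force).
Civilian working-age population = 224.53 + 155.11 = 379.64 thousand.
Unemployment rate = 23.19 / 224.53 = 10.33%.
Labor force participation rate = 224.53 / 379.64 = 59.14%.

Unemployment rate ≈ 10.33%; labor force participation rate ≈ 59.14%.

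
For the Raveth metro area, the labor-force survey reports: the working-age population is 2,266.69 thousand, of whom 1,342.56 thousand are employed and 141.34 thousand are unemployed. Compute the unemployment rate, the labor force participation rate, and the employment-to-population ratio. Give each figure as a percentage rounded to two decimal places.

Unemployment rate ≈ 9.52%; labor force participation rate ≈ 65.47%; employment-population ratio ≈ 59.23%.

Labor force = employed + unemployed = 1,342.56 + 141.34 = 1,483.90 thousand.
Unemployment rate = 141.34 / 1,483.90 = 9.52%.
Labor force participation rate = 1,483.90 / 2,266.69 = 65.47%.
Employment-population ratio = 1,342.56 / 2,266.69 = 59.23%.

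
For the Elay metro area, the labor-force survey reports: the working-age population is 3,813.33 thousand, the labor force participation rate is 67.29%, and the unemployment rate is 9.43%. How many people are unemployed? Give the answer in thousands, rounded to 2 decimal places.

About 241.97 thousand are unemployed.

Labor force = 0.6729 × 3,813.33 = 2,565.99 thousand.
Unemployed = 0.0943 × 2,565.99 ≈ 241.97 thousand.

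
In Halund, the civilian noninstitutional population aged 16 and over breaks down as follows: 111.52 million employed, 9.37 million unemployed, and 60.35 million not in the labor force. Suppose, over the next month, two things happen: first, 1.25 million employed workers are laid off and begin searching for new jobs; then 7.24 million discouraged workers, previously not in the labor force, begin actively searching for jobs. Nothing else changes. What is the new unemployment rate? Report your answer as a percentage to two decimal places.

New unemployment rate ≈ 13.94%.

Initially, labor force = 111.52 + 9.37 = 120.89 million, so u = 9.37/120.89 = 7.75%.
After the first change, employed falls and unemployed rises by 1.25; labor force unchanged → E = 110.27, U = 10.62, labor force = 120.89 million.
After the second change, unemployed and labor force both rise by 7.24 → E = 110.27, U = 17.86, labor force = 128.13 million.
New unemployment rate = 17.86 / 128.13 = 13.94%.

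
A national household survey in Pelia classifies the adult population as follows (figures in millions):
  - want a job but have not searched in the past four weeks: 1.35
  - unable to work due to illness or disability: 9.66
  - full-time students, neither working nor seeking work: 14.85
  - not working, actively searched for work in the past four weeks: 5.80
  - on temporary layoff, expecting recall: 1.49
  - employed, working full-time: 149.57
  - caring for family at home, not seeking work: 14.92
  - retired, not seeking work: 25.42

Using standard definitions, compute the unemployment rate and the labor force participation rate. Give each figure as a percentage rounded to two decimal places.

Employed = 149.57 million.
Unemployed = 5.80 + 1.49 = 7.29 million (jobless and actively searching, or on temporary layoff).
Labor force = 149.57 + 7.29 = 156.86 million.
Not in labor force = 1.35 + 9.66 + 14.85 + 14.92 + 25.42 = 66.20 million (those not working and not actively searching are outside the labor force — including those who want a job but have given up searching).
Civilian working-age population = 156.86 + 66.20 = 223.06 million.
Unemployment rate = 7.29 / 156.86 = 4.65%.
Labor force participation rate = 156.86 / 223.06 = 70.32%.

Unemployment rate ≈ 4.65%; labor force participation rate ≈ 70.32%.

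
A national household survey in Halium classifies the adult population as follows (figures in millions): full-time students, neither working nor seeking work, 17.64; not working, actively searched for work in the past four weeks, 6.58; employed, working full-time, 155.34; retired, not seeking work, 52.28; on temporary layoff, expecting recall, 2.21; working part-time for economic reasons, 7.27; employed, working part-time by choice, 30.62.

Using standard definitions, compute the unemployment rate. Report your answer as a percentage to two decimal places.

Unemployment rate ≈ 4.35%.

Employed = 155.34 + 7.27 + 30.62 = 193.23 million (anyone who worked, including part-time for economic reasons, counts as employed).
Unemployed = 6.58 + 2.21 = 8.79 million (jobless and actively searching, or on temporary layoff).
Labor force = 193.23 + 8.79 = 202.02 million.
Unemployment rate = 8.79 / 202.02 = 4.35%.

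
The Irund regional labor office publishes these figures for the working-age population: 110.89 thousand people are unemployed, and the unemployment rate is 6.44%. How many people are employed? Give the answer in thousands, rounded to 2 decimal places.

Labor force = U / u = 110.89 / 0.0644 ≈ 1,721.89 thousand.
Employed = labor force − unemployed = 1,721.89 − 110.89 = 1,611.00 thousand.

About 1,611.00 thousand are employed.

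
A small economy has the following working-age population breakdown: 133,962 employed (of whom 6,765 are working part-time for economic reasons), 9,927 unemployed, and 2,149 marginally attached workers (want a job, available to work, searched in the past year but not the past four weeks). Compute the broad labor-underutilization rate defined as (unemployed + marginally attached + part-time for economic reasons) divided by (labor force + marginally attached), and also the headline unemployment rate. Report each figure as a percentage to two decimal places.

Labor force = 133,962 + 9,927 = 143,889.
Numerator = 9,927 + 2,149 + 6,765 = 18,841.
Denominator = 143,889 + 2,149 = 146,038.
Broad rate = 18,841 / 146,038 = 12.90%.
Headline unemployment rate = 9,927 / 143,889 = 6.90%.

Broad underutilization rate ≈ 12.90%; headline unemployment rate ≈ 6.90%.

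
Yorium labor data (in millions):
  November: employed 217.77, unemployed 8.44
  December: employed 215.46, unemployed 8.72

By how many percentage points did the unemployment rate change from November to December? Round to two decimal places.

The unemployment rate changed by +0.16 percentage points.

November: labor force = 217.77 + 8.44 = 226.21; u = 8.44/226.21 = 3.73%.
December: labor force = 215.46 + 8.72 = 224.18; u = 8.72/224.18 = 3.89%.
Change = 3.89% − 3.73% = +0.16 pp.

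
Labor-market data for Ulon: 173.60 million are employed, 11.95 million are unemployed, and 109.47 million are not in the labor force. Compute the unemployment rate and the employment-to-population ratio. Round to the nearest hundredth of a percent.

Labor force = employed + unemployed = 173.60 + 11.95 = 185.55 million.
Working-age population = 185.55 + 109.47 = 295.02 million.
Unemployment rate = 11.95 / 185.55 = 6.44%.
Employment-population ratio = 173.60 / 295.02 = 58.84%.

Unemployment rate ≈ 6.44%; employment-population ratio ≈ 58.84%.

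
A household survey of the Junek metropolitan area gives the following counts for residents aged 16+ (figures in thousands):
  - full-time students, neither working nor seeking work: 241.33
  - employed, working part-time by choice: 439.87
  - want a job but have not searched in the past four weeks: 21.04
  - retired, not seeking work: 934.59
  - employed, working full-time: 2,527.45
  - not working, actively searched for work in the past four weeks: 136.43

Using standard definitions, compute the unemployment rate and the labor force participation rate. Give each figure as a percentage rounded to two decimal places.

Employed = 439.87 + 2,527.45 = 2,967.32 thousand.
Unemployed = 136.43 thousand.
Labor force = 2,967.32 + 136.43 = 3,103.75 thousand.
Not in labor force = 241.33 + 21.04 + 934.59 = 1,196.96 thousand (those not working and not actively searching are outside the labor force — including those who want a job but have given up searching).
Civilian working-age population = 3,103.75 + 1,196.96 = 4,300.71 thousand.
Unemployment rate = 136.43 / 3,103.75 = 4.40%.
Labor force participation rate = 3,103.75 / 4,300.71 = 72.17%.

Unemployment rate ≈ 4.40%; labor force participation rate ≈ 72.17%.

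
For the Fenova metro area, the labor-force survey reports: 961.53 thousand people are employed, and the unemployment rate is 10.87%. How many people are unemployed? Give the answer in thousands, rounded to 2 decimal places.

About 117.27 thousand are unemployed.

Let U be the number unemployed. The labor force is E + U, and U/(E+U) = 0.1087.
So U = 0.1087 × 961.53 / (1 − 0.1087) = 104.5183 / 0.8913 ≈ 117.27 thousand.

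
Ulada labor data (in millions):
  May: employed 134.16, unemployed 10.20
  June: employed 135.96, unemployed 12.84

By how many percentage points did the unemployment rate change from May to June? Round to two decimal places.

The unemployment rate changed by +1.56 percentage points.

May: labor force = 134.16 + 10.20 = 144.36; u = 10.20/144.36 = 7.07%.
June: labor force = 135.96 + 12.84 = 148.80; u = 12.84/148.80 = 8.63%.
Change = 8.63% − 7.07% = +1.56 pp.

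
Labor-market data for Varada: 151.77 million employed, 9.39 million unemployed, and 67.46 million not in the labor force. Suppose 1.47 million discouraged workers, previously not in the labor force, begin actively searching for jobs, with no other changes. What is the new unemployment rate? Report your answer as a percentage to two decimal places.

Initially, labor force = 151.77 + 9.39 = 161.16 million, so u = 9.39/161.16 = 5.83%.
After the change, unemployed and labor force both rise by 1.47 → E = 151.77, U = 10.86, labor force = 162.63 million.
New unemployment rate = 10.86 / 162.63 = 6.68%.

New unemployment rate ≈ 6.68%.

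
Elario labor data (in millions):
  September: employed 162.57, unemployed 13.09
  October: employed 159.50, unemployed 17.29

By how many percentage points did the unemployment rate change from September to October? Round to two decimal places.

September: labor force = 162.57 + 13.09 = 175.66; u = 13.09/175.66 = 7.45%.
October: labor force = 159.50 + 17.29 = 176.79; u = 17.29/176.79 = 9.78%.
Change = 9.78% − 7.45% = +2.33 pp.

The unemployment rate changed by +2.33 percentage points.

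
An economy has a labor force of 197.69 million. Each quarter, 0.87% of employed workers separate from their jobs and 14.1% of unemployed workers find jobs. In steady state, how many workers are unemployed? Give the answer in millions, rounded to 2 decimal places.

About 11.49 million are unemployed in steady state.

Steady-state unemployment rate u* = s/(s+f) = 0.87/(0.87+14.1) = 0.058116.
Unemployed = u* × labor force = 0.058116 × 197.69 ≈ 11.49 million.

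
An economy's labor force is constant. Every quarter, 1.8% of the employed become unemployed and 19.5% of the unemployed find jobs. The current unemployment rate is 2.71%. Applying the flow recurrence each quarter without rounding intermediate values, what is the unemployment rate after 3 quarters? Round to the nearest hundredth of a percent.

With a fixed labor force, u_{t+1} = u_t + s·(1−u_t) − f·u_t = u_t·(1−s−f) + s.
Here 1−s−f = 0.787 and s = 0.018.
u_1 = 0.027100 × 0.787 + 0.018 = 0.039328.
u_2 = 0.039328 × 0.787 + 0.018 = 0.048951.
u_3 = 0.048951 × 0.787 + 0.018 = 0.056524.

Unemployment rate after three quarters ≈ 5.65%.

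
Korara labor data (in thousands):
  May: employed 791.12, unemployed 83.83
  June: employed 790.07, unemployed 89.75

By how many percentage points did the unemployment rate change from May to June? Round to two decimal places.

May: labor force = 791.12 + 83.83 = 874.95; u = 83.83/874.95 = 9.58%.
June: labor force = 790.07 + 89.75 = 879.82; u = 89.75/879.82 = 10.20%.
Change = 10.20% − 9.58% = +0.62 pp.

The unemployment rate changed by +0.62 percentage points.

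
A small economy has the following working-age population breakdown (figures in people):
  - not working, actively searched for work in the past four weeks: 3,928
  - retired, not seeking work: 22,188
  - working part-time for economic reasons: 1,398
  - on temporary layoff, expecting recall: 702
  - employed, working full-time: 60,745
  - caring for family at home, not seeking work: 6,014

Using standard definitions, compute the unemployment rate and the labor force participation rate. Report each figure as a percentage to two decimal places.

Employed = 1,398 + 60,745 = 62,143 (anyone who worked, including part-time for economic reasons, counts as employed).
Unemployed = 3,928 + 702 = 4,630 (jobless and actively searching, or on temporary layoff).
Labor force = 62,143 + 4,630 = 66,773.
Not in labor force = 22,188 + 6,014 = 28,202 (those not working and not actively searching are outside the labor force).
Civilian working-age population = 66,773 + 28,202 = 94,975.
Unemployment rate = 4,630 / 66,773 = 6.93%.
Labor force participation rate = 66,773 / 94,975 = 70.31%.

Unemployment rate ≈ 6.93%; labor force participation rate ≈ 70.31%.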